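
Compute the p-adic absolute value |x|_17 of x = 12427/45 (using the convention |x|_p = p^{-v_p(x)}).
|12427/45|_17 = 1/289

Step 1 — compute v_17(x) by factoring powers of 17 out of the numerator and denominator: v_17(12427/45) = 2. Step 2 — apply |x|_p = p^{-v_p(x)} = 17^{-2} = 1/289.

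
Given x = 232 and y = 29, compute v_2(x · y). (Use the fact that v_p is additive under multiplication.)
v_2(6728) = 3

v_p(x) = 3 (factor: 232 = 2^3 · 29); v_p(y) = 0 (factor: 29 = 2^0 · 29). Additivity: v_p(xy) = v_p(x) + v_p(y) = 3 + 0 = 3. (Direct check: xy = 6728 = 2^3 · (841).)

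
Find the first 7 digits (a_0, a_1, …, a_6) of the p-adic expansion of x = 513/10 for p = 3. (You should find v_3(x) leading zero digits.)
(a_0, …, a_6) = (0, 0, 0, 1, 0, 1, 0)

v_3(513/10) = 3, so a_0 = ... = a_2 = 0. Factor out: x = 3^3 · u with u = 19/10 a unit in ℤ_3. Expand u iteratively via a_{v+i} = u_i mod 3, u_{i+1} = (u_i − a_{v+i})/3:
  u_0 = 19/10;  a_3 = 1;  u_1 = (u_0 − 1)/3 = 3/10
  u_1 = 3/10;  a_4 = 0;  u_2 = (u_1 − 0)/3 = 1/10
  u_2 = 1/10;  a_5 = 1;  u_3 = (u_2 − 1)/3 = -3/10
  u_3 = -3/10;  a_6 = 0;  u_4 = (u_3 − 0)/3 = -1/10
Digits: (0, 0, 0, 1, 0, 1, 0).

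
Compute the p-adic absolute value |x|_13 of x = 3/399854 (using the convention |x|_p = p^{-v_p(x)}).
|3/399854|_13 = 28561

Step 1 — compute v_13(x) by factoring powers of 13 out of the numerator and denominator: v_13(3/399854) = -4. Step 2 — apply |x|_p = p^{-v_p(x)} = 13^{4} = 28561.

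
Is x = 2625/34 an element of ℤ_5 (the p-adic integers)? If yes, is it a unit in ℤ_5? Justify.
x ∈ ℤ_5 but not a unit; v_5(x) = 3 > 0

ℤ_5 = {x ∈ ℚ_5 : v_5(x) ≥ 0} and ℤ_5^× = {x ∈ ℤ_5 : v_5(x) = 0}. Here v_5(2625/34) = v_5(num) − v_5(den) = 3; compare against these criteria.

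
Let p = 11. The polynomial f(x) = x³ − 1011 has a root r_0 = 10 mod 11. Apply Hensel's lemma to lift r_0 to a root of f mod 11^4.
r_3 = 9129 (mod 14641)

Hensel: r_{i+1} = r_i − f(r_i)/f′(r_i) mod 11^{i+2}, where f′(x) = 3x². Iterate:
  r_0 = 10 (mod 11)
  r_1 = 54 (mod 121)
  r_2 = 1143 (mod 1331)
  r_3 = 9129 (mod 14641)
Final: r = 9129 with f(r) ≡ 0 mod 11^4.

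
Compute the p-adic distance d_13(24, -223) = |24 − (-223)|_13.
d_13(24, -223) = 1/13

Step 1 — x − y = 24 − (-223) = 247. Step 2 — v_13(247) = 1 (factor: 247 = (13^1 · 19); the sign does not affect v_p). Step 3 — |x − y|_13 = 13^{-1} = 1/13.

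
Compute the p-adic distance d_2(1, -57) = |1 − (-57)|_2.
d_2(1, -57) = 1/2

Step 1 — x − y = 1 − (-57) = 58. Step 2 — v_2(58) = 1 (factor: 58 = (2^1 · 29); the sign does not affect v_p). Step 3 — |x − y|_2 = 2^{-1} = 1/2.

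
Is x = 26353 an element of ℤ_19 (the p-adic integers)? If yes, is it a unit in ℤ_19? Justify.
x ∈ ℤ_19 but not a unit; v_19(x) = 2 > 0

ℤ_19 = {x ∈ ℚ_19 : v_19(x) ≥ 0} and ℤ_19^× = {x ∈ ℤ_19 : v_19(x) = 0}. Here v_19(26353) = v_19(num) − v_19(den) = 2; compare against these criteria.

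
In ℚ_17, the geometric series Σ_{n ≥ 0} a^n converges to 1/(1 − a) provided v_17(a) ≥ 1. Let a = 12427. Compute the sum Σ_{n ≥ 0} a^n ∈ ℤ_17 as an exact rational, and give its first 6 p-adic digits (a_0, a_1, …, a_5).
Σ a^n = 1/(1 − a) = -1/12426;  first 6 digits = (1, 0, 9, 2, 13, 6)

v_17(a) = 2 ≥ 1, so the series converges in ℤ_17 to 1/(1 − a) = 1/(1 − 12427) = -1/12426. Expand this rational in ℤ_17: compute digits iteratively via d_i = x_i mod 17, x_{i+1} = (x_i − d_i)/17. The first 6 digits are (1, 0, 9, 2, 13, 6).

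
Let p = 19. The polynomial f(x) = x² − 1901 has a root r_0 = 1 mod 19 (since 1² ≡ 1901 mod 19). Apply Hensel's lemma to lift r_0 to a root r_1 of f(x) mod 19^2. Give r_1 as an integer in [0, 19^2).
r_1 = 229 (mod 361)

Hensel's recurrence: r_{i+1} = r_i − f(r_i)·(f′(r_i))^{-1} mod 19^{i+2}, with f′(x) = 2x. Iterate:
  r_0 = 1 (mod 19)
  r_1 = 229 (mod 361)
Final: r_1 = 229, and one checks f(r_1) ≡ 0 mod 19^2.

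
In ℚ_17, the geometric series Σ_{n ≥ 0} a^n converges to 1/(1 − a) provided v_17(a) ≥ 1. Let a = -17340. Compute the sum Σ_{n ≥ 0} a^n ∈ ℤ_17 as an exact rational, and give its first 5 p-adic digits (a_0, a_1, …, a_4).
Σ a^n = 1/(1 − a) = 1/17341;  first 5 digits = (1, 0, 8, 13, 12)

v_17(a) = 2 ≥ 1, so the series converges in ℤ_17 to 1/(1 − a) = 1/(1 − (-17340)) = 1/17341. Expand this rational in ℤ_17: compute digits iteratively via d_i = x_i mod 17, x_{i+1} = (x_i − d_i)/17. The first 5 digits are (1, 0, 8, 13, 12).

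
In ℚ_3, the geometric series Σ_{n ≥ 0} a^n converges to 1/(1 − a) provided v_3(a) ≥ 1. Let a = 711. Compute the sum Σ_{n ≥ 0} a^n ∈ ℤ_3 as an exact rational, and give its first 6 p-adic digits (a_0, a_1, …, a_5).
Σ a^n = 1/(1 − a) = -1/710;  first 6 digits = (1, 0, 1, 2, 0, 1)

v_3(a) = 2 ≥ 1, so the series converges in ℤ_3 to 1/(1 − a) = 1/(1 − 711) = -1/710. Expand this rational in ℤ_3: compute digits iteratively via d_i = x_i mod 3, x_{i+1} = (x_i − d_i)/3. The first 6 digits are (1, 0, 1, 2, 0, 1).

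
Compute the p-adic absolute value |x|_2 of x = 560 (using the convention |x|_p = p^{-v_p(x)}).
|560|_2 = 1/16

Step 1 — compute v_2(x) by factoring powers of 2 out of the numerator and denominator: v_2(560) = 4. Step 2 — apply |x|_p = p^{-v_p(x)} = 2^{-4} = 1/16.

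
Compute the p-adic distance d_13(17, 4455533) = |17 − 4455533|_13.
d_13(17, 4455533) = 1/371293

Step 1 — x − y = 17 − 4455533 = -4455516. Step 2 — v_13(-4455516) = 5 (factor: -4455516 = −(13^5 · 12); the sign does not affect v_p). Step 3 — |x − y|_13 = 13^{-5} = 1/371293.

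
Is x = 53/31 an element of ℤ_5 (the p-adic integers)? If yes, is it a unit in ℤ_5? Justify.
x ∈ ℤ_5^× (unit); v_5(x) = 0

ℤ_5 = {x ∈ ℚ_5 : v_5(x) ≥ 0} and ℤ_5^× = {x ∈ ℤ_5 : v_5(x) = 0}. Here v_5(53/31) = v_5(num) − v_5(den) = 0; compare against these criteria.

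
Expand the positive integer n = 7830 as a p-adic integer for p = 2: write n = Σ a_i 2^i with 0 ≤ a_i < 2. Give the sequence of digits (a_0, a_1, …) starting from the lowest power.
(a_0, a_1, …) = (0, 1, 1, 0, 1, 0, 0, 1, 0, 1, 1, 1, 1)

Repeated division by 2 gives the digits low-to-high: 7830 = 1·2^1 + 1·2^2 + 1·2^4 + 1·2^7 + 1·2^9 + 1·2^10 + 1·2^11 + 1·2^12. Digit sequence: (0, 1, 1, 0, 1, 0, 0, 1, 0, 1, 1, 1, 1).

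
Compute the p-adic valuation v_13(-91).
v_13(-91) = 1

v_13(n) is the largest exponent k such that 13^k divides n. Factor out: -91 = -13^1 · 7. (Sign doesn't affect v_p.) So v_13(-91) = 1.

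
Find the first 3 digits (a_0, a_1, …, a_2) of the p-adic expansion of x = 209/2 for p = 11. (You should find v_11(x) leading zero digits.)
(a_0, …, a_2) = (0, 4, 6)

v_11(209/2) = 1, so a_0 = ... = a_0 = 0. Factor out: x = 11^1 · u with u = 19/2 a unit in ℤ_11. Expand u iteratively via a_{v+i} = u_i mod 11, u_{i+1} = (u_i − a_{v+i})/11:
  u_0 = 19/2;  a_1 = 4;  u_1 = (u_0 − 4)/11 = 1/2
  u_1 = 1/2;  a_2 = 6;  u_2 = (u_1 − 6)/11 = -1/2
Digits: (0, 4, 6).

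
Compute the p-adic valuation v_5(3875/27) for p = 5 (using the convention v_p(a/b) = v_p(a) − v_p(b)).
v_5(3875/27) = 3

Factor powers of 5 from the numerator and denominator of the reduced fraction: 3875 = 5^3 · 31 and 27 = 5^0 · 27. Apply v_p(a/b) = v_p(a) − v_p(b): v_5(3875/27) = 3 − 0 = 3.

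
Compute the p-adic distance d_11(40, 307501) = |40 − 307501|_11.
d_11(40, 307501) = 1/14641

Step 1 — x − y = 40 − 307501 = -307461. Step 2 — v_11(-307461) = 4 (factor: -307461 = −(11^4 · 21); the sign does not affect v_p). Step 3 — |x − y|_11 = 11^{-4} = 1/14641.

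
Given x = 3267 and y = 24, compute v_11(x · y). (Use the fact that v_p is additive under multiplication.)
v_11(78408) = 2

v_p(x) = 2 (factor: 3267 = 11^2 · 27); v_p(y) = 0 (factor: 24 = 11^0 · 24). Additivity: v_p(xy) = v_p(x) + v_p(y) = 2 + 0 = 2. (Direct check: xy = 78408 = 11^2 · (648).)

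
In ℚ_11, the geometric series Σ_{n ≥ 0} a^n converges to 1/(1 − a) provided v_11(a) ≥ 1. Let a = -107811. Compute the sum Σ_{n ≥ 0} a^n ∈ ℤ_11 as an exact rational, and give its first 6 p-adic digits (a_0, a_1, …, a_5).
Σ a^n = 1/(1 − a) = 1/107812;  first 6 digits = (1, 0, 0, 7, 3, 10)

v_11(a) = 3 ≥ 1, so the series converges in ℤ_11 to 1/(1 − a) = 1/(1 − (-107811)) = 1/107812. Expand this rational in ℤ_11: compute digits iteratively via d_i = x_i mod 11, x_{i+1} = (x_i − d_i)/11. The first 6 digits are (1, 0, 0, 7, 3, 10).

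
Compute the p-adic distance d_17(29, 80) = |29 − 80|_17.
d_17(29, 80) = 1/17

Step 1 — x − y = 29 − 80 = -51. Step 2 — v_17(-51) = 1 (factor: -51 = −(17^1 · 3); the sign does not affect v_p). Step 3 — |x − y|_17 = 17^{-1} = 1/17.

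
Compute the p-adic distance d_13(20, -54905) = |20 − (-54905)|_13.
d_13(20, -54905) = 1/2197

Step 1 — x − y = 20 − (-54905) = 54925. Step 2 — v_13(54925) = 3 (factor: 54925 = (13^3 · 25); the sign does not affect v_p). Step 3 — |x − y|_13 = 13^{-3} = 1/2197.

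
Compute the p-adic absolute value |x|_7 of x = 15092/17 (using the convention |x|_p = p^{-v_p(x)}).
|15092/17|_7 = 1/343

Step 1 — compute v_7(x) by factoring powers of 7 out of the numerator and denominator: v_7(15092/17) = 3. Step 2 — apply |x|_p = p^{-v_p(x)} = 7^{-3} = 1/343.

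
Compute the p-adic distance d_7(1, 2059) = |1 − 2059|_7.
d_7(1, 2059) = 1/343

Step 1 — x − y = 1 − 2059 = -2058. Step 2 — v_7(-2058) = 3 (factor: -2058 = −(7^3 · 6); the sign does not affect v_p). Step 3 — |x − y|_7 = 7^{-3} = 1/343.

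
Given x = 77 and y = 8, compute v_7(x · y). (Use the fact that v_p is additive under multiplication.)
v_7(616) = 1

v_p(x) = 1 (factor: 77 = 7^1 · 11); v_p(y) = 0 (factor: 8 = 7^0 · 8). Additivity: v_p(xy) = v_p(x) + v_p(y) = 1 + 0 = 1. (Direct check: xy = 616 = 7^1 · (88).)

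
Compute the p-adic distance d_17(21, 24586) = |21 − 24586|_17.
d_17(21, 24586) = 1/4913

Step 1 — x − y = 21 − 24586 = -24565. Step 2 — v_17(-24565) = 3 (factor: -24565 = −(17^3 · 5); the sign does not affect v_p). Step 3 — |x − y|_17 = 17^{-3} = 1/4913.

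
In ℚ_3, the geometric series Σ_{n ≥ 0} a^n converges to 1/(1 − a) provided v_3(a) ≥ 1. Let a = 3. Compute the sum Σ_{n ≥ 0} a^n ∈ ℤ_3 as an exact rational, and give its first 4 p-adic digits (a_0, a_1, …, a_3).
Σ a^n = 1/(1 − a) = -1/2;  first 4 digits = (1, 1, 1, 1)

v_3(a) = 1 ≥ 1, so the series converges in ℤ_3 to 1/(1 − a) = 1/(1 − 3) = -1/2. Expand this rational in ℤ_3: compute digits iteratively via d_i = x_i mod 3, x_{i+1} = (x_i − d_i)/3. The first 4 digits are (1, 1, 1, 1).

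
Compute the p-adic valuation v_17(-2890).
v_17(-2890) = 2

v_17(n) is the largest exponent k such that 17^k divides n. Factor out: -2890 = -17^2 · 10. (Sign doesn't affect v_p.) So v_17(-2890) = 2.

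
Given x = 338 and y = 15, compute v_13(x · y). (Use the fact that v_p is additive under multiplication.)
v_13(5070) = 2

v_p(x) = 2 (factor: 338 = 13^2 · 2); v_p(y) = 0 (factor: 15 = 13^0 · 15). Additivity: v_p(xy) = v_p(x) + v_p(y) = 2 + 0 = 2. (Direct check: xy = 5070 = 13^2 · (30).)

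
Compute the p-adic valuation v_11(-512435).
v_11(-512435) = 4

v_11(n) is the largest exponent k such that 11^k divides n. Factor out: -512435 = -11^4 · 35. (Sign doesn't affect v_p.) So v_11(-512435) = 4.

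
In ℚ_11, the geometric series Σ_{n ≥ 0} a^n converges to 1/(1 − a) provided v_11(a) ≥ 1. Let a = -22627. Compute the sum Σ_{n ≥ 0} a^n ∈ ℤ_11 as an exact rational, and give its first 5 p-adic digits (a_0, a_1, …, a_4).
Σ a^n = 1/(1 − a) = 1/22628;  first 5 digits = (1, 0, 0, 5, 9)

v_11(a) = 3 ≥ 1, so the series converges in ℤ_11 to 1/(1 − a) = 1/(1 − (-22627)) = 1/22628. Expand this rational in ℤ_11: compute digits iteratively via d_i = x_i mod 11, x_{i+1} = (x_i − d_i)/11. The first 5 digits are (1, 0, 0, 5, 9).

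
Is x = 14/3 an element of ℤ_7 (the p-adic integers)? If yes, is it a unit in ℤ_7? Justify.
x ∈ ℤ_7 but not a unit; v_7(x) = 1 > 0

ℤ_7 = {x ∈ ℚ_7 : v_7(x) ≥ 0} and ℤ_7^× = {x ∈ ℤ_7 : v_7(x) = 0}. Here v_7(14/3) = v_7(num) − v_7(den) = 1; compare against these criteria.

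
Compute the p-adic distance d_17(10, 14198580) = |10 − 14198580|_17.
d_17(10, 14198580) = 1/1419857

Step 1 — x − y = 10 − 14198580 = -14198570. Step 2 — v_17(-14198570) = 5 (factor: -14198570 = −(17^5 · 10); the sign does not affect v_p). Step 3 — |x − y|_17 = 17^{-5} = 1/1419857.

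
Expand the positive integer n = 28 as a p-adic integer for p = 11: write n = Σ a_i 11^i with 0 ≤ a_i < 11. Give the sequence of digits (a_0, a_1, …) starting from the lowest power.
(a_0, a_1, …) = (6, 2)

Repeated division by 11 gives the digits low-to-high: 28 = 6 + 2·11^1. Digit sequence: (6, 2).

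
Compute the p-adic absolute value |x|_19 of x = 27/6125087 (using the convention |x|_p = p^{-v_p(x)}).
|27/6125087|_19 = 130321

Step 1 — compute v_19(x) by factoring powers of 19 out of the numerator and denominator: v_19(27/6125087) = -4. Step 2 — apply |x|_p = p^{-v_p(x)} = 19^{4} = 130321.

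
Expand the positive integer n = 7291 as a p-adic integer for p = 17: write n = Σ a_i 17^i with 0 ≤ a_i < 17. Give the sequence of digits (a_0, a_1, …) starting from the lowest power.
(a_0, a_1, …) = (15, 3, 8, 1)

Repeated division by 17 gives the digits low-to-high: 7291 = 15 + 3·17^1 + 8·17^2 + 1·17^3. Digit sequence: (15, 3, 8, 1).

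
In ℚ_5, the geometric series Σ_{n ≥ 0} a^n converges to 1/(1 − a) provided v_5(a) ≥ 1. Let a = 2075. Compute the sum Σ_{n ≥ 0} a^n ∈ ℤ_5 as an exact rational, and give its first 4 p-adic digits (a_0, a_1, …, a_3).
Σ a^n = 1/(1 − a) = -1/2074;  first 4 digits = (1, 0, 3, 1)

v_5(a) = 2 ≥ 1, so the series converges in ℤ_5 to 1/(1 − a) = 1/(1 − 2075) = -1/2074. Expand this rational in ℤ_5: compute digits iteratively via d_i = x_i mod 5, x_{i+1} = (x_i − d_i)/5. The first 4 digits are (1, 0, 3, 1).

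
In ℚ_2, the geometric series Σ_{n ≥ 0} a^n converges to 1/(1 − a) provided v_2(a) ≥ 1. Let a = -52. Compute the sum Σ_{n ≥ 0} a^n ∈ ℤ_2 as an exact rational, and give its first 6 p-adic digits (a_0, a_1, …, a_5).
Σ a^n = 1/(1 − a) = 1/53;  first 6 digits = (1, 0, 1, 1, 1, 0)

v_2(a) = 2 ≥ 1, so the series converges in ℤ_2 to 1/(1 − a) = 1/(1 − (-52)) = 1/53. Expand this rational in ℤ_2: compute digits iteratively via d_i = x_i mod 2, x_{i+1} = (x_i − d_i)/2. The first 6 digits are (1, 0, 1, 1, 1, 0).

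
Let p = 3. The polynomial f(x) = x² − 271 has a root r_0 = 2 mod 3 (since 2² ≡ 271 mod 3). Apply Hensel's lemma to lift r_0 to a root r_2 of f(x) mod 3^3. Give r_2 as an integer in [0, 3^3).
r_2 = 26 (mod 27)

Hensel's recurrence: r_{i+1} = r_i − f(r_i)·(f′(r_i))^{-1} mod 3^{i+2}, with f′(x) = 2x. Iterate:
  r_0 = 2 (mod 3)
  r_1 = 8 (mod 9)
  r_2 = 26 (mod 27)
Final: r_2 = 26, and one checks f(r_2) ≡ 0 mod 3^3.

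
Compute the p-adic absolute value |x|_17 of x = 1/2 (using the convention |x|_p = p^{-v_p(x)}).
|1/2|_17 = 1

Step 1 — compute v_17(x) by factoring powers of 17 out of the numerator and denominator: v_17(1/2) = 0. Step 2 — apply |x|_p = p^{-v_p(x)} = 17^{0} = 1.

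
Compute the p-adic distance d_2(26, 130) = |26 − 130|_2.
d_2(26, 130) = 1/8

Step 1 — x − y = 26 − 130 = -104. Step 2 — v_2(-104) = 3 (factor: -104 = −(2^3 · 13); the sign does not affect v_p). Step 3 — |x − y|_2 = 2^{-3} = 1/8.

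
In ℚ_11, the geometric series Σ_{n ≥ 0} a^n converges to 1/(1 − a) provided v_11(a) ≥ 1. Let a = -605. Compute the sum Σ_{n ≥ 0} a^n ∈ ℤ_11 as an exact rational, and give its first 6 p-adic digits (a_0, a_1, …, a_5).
Σ a^n = 1/(1 − a) = 1/606;  first 6 digits = (1, 0, 6, 10, 2, 2)

v_11(a) = 2 ≥ 1, so the series converges in ℤ_11 to 1/(1 − a) = 1/(1 − (-605)) = 1/606. Expand this rational in ℤ_11: compute digits iteratively via d_i = x_i mod 11, x_{i+1} = (x_i − d_i)/11. The first 6 digits are (1, 0, 6, 10, 2, 2).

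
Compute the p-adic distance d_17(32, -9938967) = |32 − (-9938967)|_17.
d_17(32, -9938967) = 1/1419857

Step 1 — x − y = 32 − (-9938967) = 9938999. Step 2 — v_17(9938999) = 5 (factor: 9938999 = (17^5 · 7); the sign does not affect v_p). Step 3 — |x − y|_17 = 17^{-5} = 1/1419857.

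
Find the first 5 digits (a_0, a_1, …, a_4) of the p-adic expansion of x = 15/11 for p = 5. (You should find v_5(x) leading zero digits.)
(a_0, …, a_4) = (0, 3, 4, 0, 3)

v_5(15/11) = 1, so a_0 = ... = a_0 = 0. Factor out: x = 5^1 · u with u = 3/11 a unit in ℤ_5. Expand u iteratively via a_{v+i} = u_i mod 5, u_{i+1} = (u_i − a_{v+i})/5:
  u_0 = 3/11;  a_1 = 3;  u_1 = (u_0 − 3)/5 = -6/11
  u_1 = -6/11;  a_2 = 4;  u_2 = (u_1 − 4)/5 = -10/11
  u_2 = -10/11;  a_3 = 0;  u_3 = (u_2 − 0)/5 = -2/11
  u_3 = -2/11;  a_4 = 3;  u_4 = (u_3 − 3)/5 = -7/11
Digits: (0, 3, 4, 0, 3).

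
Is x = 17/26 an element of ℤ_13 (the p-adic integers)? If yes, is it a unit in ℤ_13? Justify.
x ∉ ℤ_13 (v_13(x) = -1 < 0)

ℤ_13 = {x ∈ ℚ_13 : v_13(x) ≥ 0} and ℤ_13^× = {x ∈ ℤ_13 : v_13(x) = 0}. Here v_13(17/26) = v_13(num) − v_13(den) = -1; compare against these criteria.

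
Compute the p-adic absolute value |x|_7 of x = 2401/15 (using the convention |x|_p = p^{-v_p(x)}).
|2401/15|_7 = 1/2401

Step 1 — compute v_7(x) by factoring powers of 7 out of the numerator and denominator: v_7(2401/15) = 4. Step 2 — apply |x|_p = p^{-v_p(x)} = 7^{-4} = 1/2401.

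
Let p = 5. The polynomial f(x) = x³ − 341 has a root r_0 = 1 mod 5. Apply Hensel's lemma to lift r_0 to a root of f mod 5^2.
r_1 = 6 (mod 25)

Hensel: r_{i+1} = r_i − f(r_i)/f′(r_i) mod 5^{i+2}, where f′(x) = 3x². Iterate:
  r_0 = 1 (mod 5)
  r_1 = 6 (mod 25)
Final: r = 6 with f(r) ≡ 0 mod 5^2.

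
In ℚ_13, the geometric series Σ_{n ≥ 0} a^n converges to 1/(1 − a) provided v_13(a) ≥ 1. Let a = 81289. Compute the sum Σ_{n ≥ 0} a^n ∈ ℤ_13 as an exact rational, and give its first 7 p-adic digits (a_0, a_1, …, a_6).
Σ a^n = 1/(1 − a) = -1/81288;  first 7 digits = (1, 0, 0, 11, 2, 0, 4)

v_13(a) = 3 ≥ 1, so the series converges in ℤ_13 to 1/(1 − a) = 1/(1 − 81289) = -1/81288. Expand this rational in ℤ_13: compute digits iteratively via d_i = x_i mod 13, x_{i+1} = (x_i − d_i)/13. The first 7 digits are (1, 0, 0, 11, 2, 0, 4).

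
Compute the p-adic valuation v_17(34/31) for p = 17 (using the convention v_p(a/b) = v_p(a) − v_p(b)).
v_17(34/31) = 1

Factor powers of 17 from the numerator and denominator of the reduced fraction: 34 = 17^1 · 2 and 31 = 17^0 · 31. Apply v_p(a/b) = v_p(a) − v_p(b): v_17(34/31) = 1 − 0 = 1.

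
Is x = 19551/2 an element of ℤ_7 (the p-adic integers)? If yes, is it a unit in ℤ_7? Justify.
x ∈ ℤ_7 but not a unit; v_7(x) = 3 > 0

ℤ_7 = {x ∈ ℚ_7 : v_7(x) ≥ 0} and ℤ_7^× = {x ∈ ℤ_7 : v_7(x) = 0}. Here v_7(19551/2) = v_7(num) − v_7(den) = 3; compare against these criteria.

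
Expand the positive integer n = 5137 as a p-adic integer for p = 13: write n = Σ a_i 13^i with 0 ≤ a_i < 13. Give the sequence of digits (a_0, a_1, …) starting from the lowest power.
(a_0, a_1, …) = (2, 5, 4, 2)

Repeated division by 13 gives the digits low-to-high: 5137 = 2 + 5·13^1 + 4·13^2 + 2·13^3. Digit sequence: (2, 5, 4, 2).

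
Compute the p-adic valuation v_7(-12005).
v_7(-12005) = 4

v_7(n) is the largest exponent k such that 7^k divides n. Factor out: -12005 = -7^4 · 5. (Sign doesn't affect v_p.) So v_7(-12005) = 4.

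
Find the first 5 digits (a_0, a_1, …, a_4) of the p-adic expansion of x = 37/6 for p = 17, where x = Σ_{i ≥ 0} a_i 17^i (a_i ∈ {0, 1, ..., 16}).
(a_0, …, a_4) = (9, 14, 2, 14, 2)

v_17(37/6) = 0 (numerator and denominator both coprime to 17), so x ∈ ℤ_17^×. Compute digits iteratively via a_i = x_i mod 17, x_{i+1} = (x_i − a_i)/17, with x_0 = x:
  x_0 = 37/6;  a_0 = 9;  x_1 = (x_0 − 9)/17 = -1/6
  x_1 = -1/6;  a_1 = 14;  x_2 = (x_1 − 14)/17 = -5/6
  x_2 = -5/6;  a_2 = 2;  x_3 = (x_2 − 2)/17 = -1/6
  x_3 = -1/6;  a_3 = 14;  x_4 = (x_3 − 14)/17 = -5/6
  x_4 = -5/6;  a_4 = 2;  x_5 = (x_4 − 2)/17 = -1/6
Digits: (9, 14, 2, 14, 2).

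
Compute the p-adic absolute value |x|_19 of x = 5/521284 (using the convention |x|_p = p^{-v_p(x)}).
|5/521284|_19 = 130321

Step 1 — compute v_19(x) by factoring powers of 19 out of the numerator and denominator: v_19(5/521284) = -4. Step 2 — apply |x|_p = p^{-v_p(x)} = 19^{4} = 130321.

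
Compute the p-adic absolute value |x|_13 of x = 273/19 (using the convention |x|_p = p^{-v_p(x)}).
|273/19|_13 = 1/13

Step 1 — compute v_13(x) by factoring powers of 13 out of the numerator and denominator: v_13(273/19) = 1. Step 2 — apply |x|_p = p^{-v_p(x)} = 13^{-1} = 1/13.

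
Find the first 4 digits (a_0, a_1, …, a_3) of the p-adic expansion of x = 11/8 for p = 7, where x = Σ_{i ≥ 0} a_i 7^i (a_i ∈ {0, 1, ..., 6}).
(a_0, …, a_3) = (4, 4, 2, 4)

v_7(11/8) = 0 (numerator and denominator both coprime to 7), so x ∈ ℤ_7^×. Compute digits iteratively via a_i = x_i mod 7, x_{i+1} = (x_i − a_i)/7, with x_0 = x:
  x_0 = 11/8;  a_0 = 4;  x_1 = (x_0 − 4)/7 = -3/8
  x_1 = -3/8;  a_1 = 4;  x_2 = (x_1 − 4)/7 = -5/8
  x_2 = -5/8;  a_2 = 2;  x_3 = (x_2 − 2)/7 = -3/8
  x_3 = -3/8;  a_3 = 4;  x_4 = (x_3 − 4)/7 = -5/8
Digits: (4, 4, 2, 4).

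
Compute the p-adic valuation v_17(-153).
v_17(-153) = 1

v_17(n) is the largest exponent k such that 17^k divides n. Factor out: -153 = -17^1 · 9. (Sign doesn't affect v_p.) So v_17(-153) = 1.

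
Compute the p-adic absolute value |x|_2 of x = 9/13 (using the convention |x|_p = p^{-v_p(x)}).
|9/13|_2 = 1

Step 1 — compute v_2(x) by factoring powers of 2 out of the numerator and denominator: v_2(9/13) = 0. Step 2 — apply |x|_p = p^{-v_p(x)} = 2^{0} = 1.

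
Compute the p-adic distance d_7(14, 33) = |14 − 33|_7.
d_7(14, 33) = 1

Step 1 — x − y = 14 − 33 = -19. Step 2 — v_7(-19) = 0 (factor: -19 = −(7^0 · 19); the sign does not affect v_p). Step 3 — |x − y|_7 = 7^{0} = 1.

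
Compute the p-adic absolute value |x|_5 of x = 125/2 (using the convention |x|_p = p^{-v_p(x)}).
|125/2|_5 = 1/125

Step 1 — compute v_5(x) by factoring powers of 5 out of the numerator and denominator: v_5(125/2) = 3. Step 2 — apply |x|_p = p^{-v_p(x)} = 5^{-3} = 1/125.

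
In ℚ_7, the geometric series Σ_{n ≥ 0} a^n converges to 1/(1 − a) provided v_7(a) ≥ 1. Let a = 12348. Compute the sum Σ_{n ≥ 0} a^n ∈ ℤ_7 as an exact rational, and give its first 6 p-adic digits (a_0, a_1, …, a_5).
Σ a^n = 1/(1 − a) = -1/12347;  first 6 digits = (1, 0, 0, 1, 5, 0)

v_7(a) = 3 ≥ 1, so the series converges in ℤ_7 to 1/(1 − a) = 1/(1 − 12348) = -1/12347. Expand this rational in ℤ_7: compute digits iteratively via d_i = x_i mod 7, x_{i+1} = (x_i − d_i)/7. The first 6 digits are (1, 0, 0, 1, 5, 0).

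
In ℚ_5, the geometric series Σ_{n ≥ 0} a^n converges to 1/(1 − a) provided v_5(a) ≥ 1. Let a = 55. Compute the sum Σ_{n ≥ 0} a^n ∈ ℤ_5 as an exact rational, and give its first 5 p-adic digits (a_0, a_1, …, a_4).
Σ a^n = 1/(1 − a) = -1/54;  first 5 digits = (1, 1, 3, 0, 2)

v_5(a) = 1 ≥ 1, so the series converges in ℤ_5 to 1/(1 − a) = 1/(1 − 55) = -1/54. Expand this rational in ℤ_5: compute digits iteratively via d_i = x_i mod 5, x_{i+1} = (x_i − d_i)/5. The first 5 digits are (1, 1, 3, 0, 2).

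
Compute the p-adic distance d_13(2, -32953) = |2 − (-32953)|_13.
d_13(2, -32953) = 1/2197

Step 1 — x − y = 2 − (-32953) = 32955. Step 2 — v_13(32955) = 3 (factor: 32955 = (13^3 · 15); the sign does not affect v_p). Step 3 — |x − y|_13 = 13^{-3} = 1/2197.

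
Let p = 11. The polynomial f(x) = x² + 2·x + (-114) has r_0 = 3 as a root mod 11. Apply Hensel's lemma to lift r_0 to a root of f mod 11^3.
r_2 = 212 (mod 1331)

Hensel: r_{i+1} = r_i − f(r_i)·(f′(r_i))^{-1} mod 11^{i+2}, f′(x) = 2x + 2. Iterate:
  r_0 = 3 (mod 11)
  r_1 = 91 (mod 121)
  r_2 = 212 (mod 1331)
Final: r = 212 satisfies f(r) ≡ 0 mod 11^3.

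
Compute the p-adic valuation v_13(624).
v_13(624) = 1

v_13(n) is the largest exponent k such that 13^k divides n. Factor out: 624 = 13^1 · 48. (Sign doesn't affect v_p.) So v_13(624) = 1.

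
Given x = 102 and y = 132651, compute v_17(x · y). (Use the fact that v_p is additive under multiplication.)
v_17(13530402) = 4

v_p(x) = 1 (factor: 102 = 17^1 · 6); v_p(y) = 3 (factor: 132651 = 17^3 · 27). Additivity: v_p(xy) = v_p(x) + v_p(y) = 1 + 3 = 4. (Direct check: xy = 13530402 = 17^4 · (162).)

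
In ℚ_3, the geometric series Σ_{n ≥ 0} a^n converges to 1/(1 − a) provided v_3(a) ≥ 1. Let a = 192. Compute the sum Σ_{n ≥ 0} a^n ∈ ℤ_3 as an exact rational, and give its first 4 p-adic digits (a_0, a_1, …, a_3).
Σ a^n = 1/(1 − a) = -1/191;  first 4 digits = (1, 1, 1, 2)

v_3(a) = 1 ≥ 1, so the series converges in ℤ_3 to 1/(1 − a) = 1/(1 − 192) = -1/191. Expand this rational in ℤ_3: compute digits iteratively via d_i = x_i mod 3, x_{i+1} = (x_i − d_i)/3. The first 4 digits are (1, 1, 1, 2).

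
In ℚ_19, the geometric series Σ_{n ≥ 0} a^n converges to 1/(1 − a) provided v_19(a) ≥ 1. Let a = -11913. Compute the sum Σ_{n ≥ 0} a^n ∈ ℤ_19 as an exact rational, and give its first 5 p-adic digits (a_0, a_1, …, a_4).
Σ a^n = 1/(1 − a) = 1/11914;  first 5 digits = (1, 0, 5, 17, 5)

v_19(a) = 2 ≥ 1, so the series converges in ℤ_19 to 1/(1 − a) = 1/(1 − (-11913)) = 1/11914. Expand this rational in ℤ_19: compute digits iteratively via d_i = x_i mod 19, x_{i+1} = (x_i − d_i)/19. The first 5 digits are (1, 0, 5, 17, 5).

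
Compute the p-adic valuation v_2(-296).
v_2(-296) = 3

v_2(n) is the largest exponent k such that 2^k divides n. Factor out: -296 = -2^3 · 37. (Sign doesn't affect v_p.) So v_2(-296) = 3.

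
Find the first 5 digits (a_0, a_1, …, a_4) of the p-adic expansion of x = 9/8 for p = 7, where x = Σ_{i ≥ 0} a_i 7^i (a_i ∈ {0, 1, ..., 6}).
(a_0, …, a_4) = (2, 6, 0, 6, 0)

v_7(9/8) = 0 (numerator and denominator both coprime to 7), so x ∈ ℤ_7^×. Compute digits iteratively via a_i = x_i mod 7, x_{i+1} = (x_i − a_i)/7, with x_0 = x:
  x_0 = 9/8;  a_0 = 2;  x_1 = (x_0 − 2)/7 = -1/8
  x_1 = -1/8;  a_1 = 6;  x_2 = (x_1 − 6)/7 = -7/8
  x_2 = -7/8;  a_2 = 0;  x_3 = (x_2 − 0)/7 = -1/8
  x_3 = -1/8;  a_3 = 6;  x_4 = (x_3 − 6)/7 = -7/8
  x_4 = -7/8;  a_4 = 0;  x_5 = (x_4 − 0)/7 = -1/8
Digits: (2, 6, 0, 6, 0).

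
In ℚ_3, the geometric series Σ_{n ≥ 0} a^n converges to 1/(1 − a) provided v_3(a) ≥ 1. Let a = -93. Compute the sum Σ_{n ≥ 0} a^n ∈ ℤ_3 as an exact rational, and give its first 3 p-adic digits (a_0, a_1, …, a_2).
Σ a^n = 1/(1 − a) = 1/94;  first 3 digits = (1, 2, 2)

v_3(a) = 1 ≥ 1, so the series converges in ℤ_3 to 1/(1 − a) = 1/(1 − (-93)) = 1/94. Expand this rational in ℤ_3: compute digits iteratively via d_i = x_i mod 3, x_{i+1} = (x_i − d_i)/3. The first 3 digits are (1, 2, 2).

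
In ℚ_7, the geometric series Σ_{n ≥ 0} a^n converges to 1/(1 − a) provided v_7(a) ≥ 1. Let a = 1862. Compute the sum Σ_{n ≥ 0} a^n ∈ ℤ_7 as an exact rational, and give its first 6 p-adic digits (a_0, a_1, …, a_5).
Σ a^n = 1/(1 − a) = -1/1861;  first 6 digits = (1, 0, 3, 5, 2, 3)

v_7(a) = 2 ≥ 1, so the series converges in ℤ_7 to 1/(1 − a) = 1/(1 − 1862) = -1/1861. Expand this rational in ℤ_7: compute digits iteratively via d_i = x_i mod 7, x_{i+1} = (x_i − d_i)/7. The first 6 digits are (1, 0, 3, 5, 2, 3).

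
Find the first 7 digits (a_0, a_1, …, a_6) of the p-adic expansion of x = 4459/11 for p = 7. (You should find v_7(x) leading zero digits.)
(a_0, …, a_6) = (0, 0, 0, 5, 2, 6, 1)

v_7(4459/11) = 3, so a_0 = ... = a_2 = 0. Factor out: x = 7^3 · u with u = 13/11 a unit in ℤ_7. Expand u iteratively via a_{v+i} = u_i mod 7, u_{i+1} = (u_i − a_{v+i})/7:
  u_0 = 13/11;  a_3 = 5;  u_1 = (u_0 − 5)/7 = -6/11
  u_1 = -6/11;  a_4 = 2;  u_2 = (u_1 − 2)/7 = -4/11
  u_2 = -4/11;  a_5 = 6;  u_3 = (u_2 − 6)/7 = -10/11
  u_3 = -10/11;  a_6 = 1;  u_4 = (u_3 − 1)/7 = -3/11
Digits: (0, 0, 0, 5, 2, 6, 1).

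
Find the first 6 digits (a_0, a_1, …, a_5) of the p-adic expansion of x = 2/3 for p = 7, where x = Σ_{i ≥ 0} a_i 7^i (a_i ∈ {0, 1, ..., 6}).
(a_0, …, a_5) = (3, 2, 2, 2, 2, 2)

v_7(2/3) = 0 (numerator and denominator both coprime to 7), so x ∈ ℤ_7^×. Compute digits iteratively via a_i = x_i mod 7, x_{i+1} = (x_i − a_i)/7, with x_0 = x:
  x_0 = 2/3;  a_0 = 3;  x_1 = (x_0 − 3)/7 = -1/3
  x_1 = -1/3;  a_1 = 2;  x_2 = (x_1 − 2)/7 = -1/3
  x_2 = -1/3;  a_2 = 2;  x_3 = (x_2 − 2)/7 = -1/3
  x_3 = -1/3;  a_3 = 2;  x_4 = (x_3 − 2)/7 = -1/3
  x_4 = -1/3;  a_4 = 2;  x_5 = (x_4 − 2)/7 = -1/3
  x_5 = -1/3;  a_5 = 2;  x_6 = (x_5 − 2)/7 = -1/3
Digits: (3, 2, 2, 2, 2, 2).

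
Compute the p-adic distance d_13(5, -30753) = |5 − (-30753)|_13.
d_13(5, -30753) = 1/2197

Step 1 — x − y = 5 − (-30753) = 30758. Step 2 — v_13(30758) = 3 (factor: 30758 = (13^3 · 14); the sign does not affect v_p). Step 3 — |x − y|_13 = 13^{-3} = 1/2197.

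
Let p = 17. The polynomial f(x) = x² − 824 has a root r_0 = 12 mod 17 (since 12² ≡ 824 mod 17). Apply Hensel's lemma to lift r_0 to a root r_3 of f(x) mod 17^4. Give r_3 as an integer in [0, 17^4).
r_3 = 17862 (mod 83521)

Hensel's recurrence: r_{i+1} = r_i − f(r_i)·(f′(r_i))^{-1} mod 17^{i+2}, with f′(x) = 2x. Iterate:
  r_0 = 12 (mod 17)
  r_1 = 233 (mod 289)
  r_2 = 3123 (mod 4913)
  r_3 = 17862 (mod 83521)
Final: r_3 = 17862, and one checks f(r_3) ≡ 0 mod 17^4.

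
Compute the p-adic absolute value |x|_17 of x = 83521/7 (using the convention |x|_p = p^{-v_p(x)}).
|83521/7|_17 = 1/83521

Step 1 — compute v_17(x) by factoring powers of 17 out of the numerator and denominator: v_17(83521/7) = 4. Step 2 — apply |x|_p = p^{-v_p(x)} = 17^{-4} = 1/83521.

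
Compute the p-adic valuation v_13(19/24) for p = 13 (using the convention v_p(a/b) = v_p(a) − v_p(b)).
v_13(19/24) = 0

Factor powers of 13 from the numerator and denominator of the reduced fraction: 19 = 13^0 · 19 and 24 = 13^0 · 24. Apply v_p(a/b) = v_p(a) − v_p(b): v_13(19/24) = 0 − 0 = 0.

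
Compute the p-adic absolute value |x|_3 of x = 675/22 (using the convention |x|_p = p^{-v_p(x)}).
|675/22|_3 = 1/27

Step 1 — compute v_3(x) by factoring powers of 3 out of the numerator and denominator: v_3(675/22) = 3. Step 2 — apply |x|_p = p^{-v_p(x)} = 3^{-3} = 1/27.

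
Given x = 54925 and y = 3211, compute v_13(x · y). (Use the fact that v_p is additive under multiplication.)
v_13(176364175) = 5

v_p(x) = 3 (factor: 54925 = 13^3 · 25); v_p(y) = 2 (factor: 3211 = 13^2 · 19). Additivity: v_p(xy) = v_p(x) + v_p(y) = 3 + 2 = 5. (Direct check: xy = 176364175 = 13^5 · (475).)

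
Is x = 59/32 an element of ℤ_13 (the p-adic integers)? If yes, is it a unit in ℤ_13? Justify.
x ∈ ℤ_13^× (unit); v_13(x) = 0

ℤ_13 = {x ∈ ℚ_13 : v_13(x) ≥ 0} and ℤ_13^× = {x ∈ ℤ_13 : v_13(x) = 0}. Here v_13(59/32) = v_13(num) − v_13(den) = 0; compare against these criteria.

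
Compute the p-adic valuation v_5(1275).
v_5(1275) = 2

v_5(n) is the largest exponent k such that 5^k divides n. Factor out: 1275 = 5^2 · 51. (Sign doesn't affect v_p.) So v_5(1275) = 2.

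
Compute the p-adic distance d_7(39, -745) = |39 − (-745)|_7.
d_7(39, -745) = 1/49

Step 1 — x − y = 39 − (-745) = 784. Step 2 — v_7(784) = 2 (factor: 784 = (7^2 · 16); the sign does not affect v_p). Step 3 — |x − y|_7 = 7^{-2} = 1/49.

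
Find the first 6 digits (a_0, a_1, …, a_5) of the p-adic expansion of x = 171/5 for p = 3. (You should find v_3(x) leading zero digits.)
(a_0, …, a_5) = (0, 0, 2, 0, 2, 0)

v_3(171/5) = 2, so a_0 = ... = a_1 = 0. Factor out: x = 3^2 · u with u = 19/5 a unit in ℤ_3. Expand u iteratively via a_{v+i} = u_i mod 3, u_{i+1} = (u_i − a_{v+i})/3:
  u_0 = 19/5;  a_2 = 2;  u_1 = (u_0 − 2)/3 = 3/5
  u_1 = 3/5;  a_3 = 0;  u_2 = (u_1 − 0)/3 = 1/5
  u_2 = 1/5;  a_4 = 2;  u_3 = (u_2 − 2)/3 = -3/5
  u_3 = -3/5;  a_5 = 0;  u_4 = (u_3 − 0)/3 = -1/5
Digits: (0, 0, 2, 0, 2, 0).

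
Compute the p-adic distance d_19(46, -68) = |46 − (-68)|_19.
d_19(46, -68) = 1/19

Step 1 — x − y = 46 − (-68) = 114. Step 2 — v_19(114) = 1 (factor: 114 = (19^1 · 6); the sign does not affect v_p). Step 3 — |x − y|_19 = 19^{-1} = 1/19.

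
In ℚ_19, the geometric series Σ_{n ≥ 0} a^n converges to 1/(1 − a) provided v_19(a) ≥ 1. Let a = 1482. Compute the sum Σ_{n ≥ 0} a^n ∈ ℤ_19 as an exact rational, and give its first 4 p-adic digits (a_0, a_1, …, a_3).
Σ a^n = 1/(1 − a) = -1/1481;  first 4 digits = (1, 2, 8, 5)

v_19(a) = 1 ≥ 1, so the series converges in ℤ_19 to 1/(1 − a) = 1/(1 − 1482) = -1/1481. Expand this rational in ℤ_19: compute digits iteratively via d_i = x_i mod 19, x_{i+1} = (x_i − d_i)/19. The first 4 digits are (1, 2, 8, 5).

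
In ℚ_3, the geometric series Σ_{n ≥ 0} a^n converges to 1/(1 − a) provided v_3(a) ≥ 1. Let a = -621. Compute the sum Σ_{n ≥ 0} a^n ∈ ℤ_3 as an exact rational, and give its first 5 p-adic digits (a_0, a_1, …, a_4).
Σ a^n = 1/(1 − a) = 1/622;  first 5 digits = (1, 0, 0, 1, 1)

v_3(a) = 3 ≥ 1, so the series converges in ℤ_3 to 1/(1 − a) = 1/(1 − (-621)) = 1/622. Expand this rational in ℤ_3: compute digits iteratively via d_i = x_i mod 3, x_{i+1} = (x_i − d_i)/3. The first 5 digits are (1, 0, 0, 1, 1).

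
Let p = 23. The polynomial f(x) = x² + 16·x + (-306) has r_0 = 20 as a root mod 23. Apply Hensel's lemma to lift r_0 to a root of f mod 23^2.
r_1 = 296 (mod 529)

Hensel: r_{i+1} = r_i − f(r_i)·(f′(r_i))^{-1} mod 23^{i+2}, f′(x) = 2x + 16. Iterate:
  r_0 = 20 (mod 23)
  r_1 = 296 (mod 529)
Final: r = 296 satisfies f(r) ≡ 0 mod 23^2.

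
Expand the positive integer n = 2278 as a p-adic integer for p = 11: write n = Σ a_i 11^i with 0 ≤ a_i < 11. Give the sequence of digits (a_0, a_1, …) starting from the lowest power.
(a_0, a_1, …) = (1, 9, 7, 1)

Repeated division by 11 gives the digits low-to-high: 2278 = 1 + 9·11^1 + 7·11^2 + 1·11^3. Digit sequence: (1, 9, 7, 1).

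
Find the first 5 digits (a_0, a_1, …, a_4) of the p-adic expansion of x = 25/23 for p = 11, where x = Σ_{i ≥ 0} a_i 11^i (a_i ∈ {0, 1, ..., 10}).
(a_0, …, a_4) = (3, 7, 7, 6, 8)

v_11(25/23) = 0 (numerator and denominator both coprime to 11), so x ∈ ℤ_11^×. Compute digits iteratively via a_i = x_i mod 11, x_{i+1} = (x_i − a_i)/11, with x_0 = x:
  x_0 = 25/23;  a_0 = 3;  x_1 = (x_0 − 3)/11 = -4/23
  x_1 = -4/23;  a_1 = 7;  x_2 = (x_1 − 7)/11 = -15/23
  x_2 = -15/23;  a_2 = 7;  x_3 = (x_2 − 7)/11 = -16/23
  x_3 = -16/23;  a_3 = 6;  x_4 = (x_3 − 6)/11 = -14/23
  x_4 = -14/23;  a_4 = 8;  x_5 = (x_4 − 8)/11 = -18/23
Digits: (3, 7, 7, 6, 8).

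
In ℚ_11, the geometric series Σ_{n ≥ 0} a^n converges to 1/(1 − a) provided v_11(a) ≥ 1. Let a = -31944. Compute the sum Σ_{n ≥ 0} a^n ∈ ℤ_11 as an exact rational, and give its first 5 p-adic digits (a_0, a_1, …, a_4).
Σ a^n = 1/(1 − a) = 1/31945;  first 5 digits = (1, 0, 0, 9, 8)

v_11(a) = 3 ≥ 1, so the series converges in ℤ_11 to 1/(1 − a) = 1/(1 − (-31944)) = 1/31945. Expand this rational in ℤ_11: compute digits iteratively via d_i = x_i mod 11, x_{i+1} = (x_i − d_i)/11. The first 5 digits are (1, 0, 0, 9, 8).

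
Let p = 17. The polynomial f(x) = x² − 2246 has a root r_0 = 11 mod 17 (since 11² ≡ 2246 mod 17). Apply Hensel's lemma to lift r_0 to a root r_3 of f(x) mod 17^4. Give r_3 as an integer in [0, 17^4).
r_3 = 46387 (mod 83521)

Hensel's recurrence: r_{i+1} = r_i − f(r_i)·(f′(r_i))^{-1} mod 17^{i+2}, with f′(x) = 2x. Iterate:
  r_0 = 11 (mod 17)
  r_1 = 147 (mod 289)
  r_2 = 2170 (mod 4913)
  r_3 = 46387 (mod 83521)
Final: r_3 = 46387, and one checks f(r_3) ≡ 0 mod 17^4.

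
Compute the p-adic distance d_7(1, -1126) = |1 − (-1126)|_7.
d_7(1, -1126) = 1/49

Step 1 — x − y = 1 − (-1126) = 1127. Step 2 — v_7(1127) = 2 (factor: 1127 = (7^2 · 23); the sign does not affect v_p). Step 3 — |x − y|_7 = 7^{-2} = 1/49.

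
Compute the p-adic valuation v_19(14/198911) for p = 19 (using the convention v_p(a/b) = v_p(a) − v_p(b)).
v_19(14/198911) = -3

Factor powers of 19 from the numerator and denominator of the reduced fraction: 14 = 19^0 · 14 and 198911 = 19^3 · 29. Apply v_p(a/b) = v_p(a) − v_p(b): v_19(14/198911) = 0 − 3 = -3.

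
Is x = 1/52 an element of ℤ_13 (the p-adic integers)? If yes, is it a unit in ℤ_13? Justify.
x ∉ ℤ_13 (v_13(x) = -1 < 0)

ℤ_13 = {x ∈ ℚ_13 : v_13(x) ≥ 0} and ℤ_13^× = {x ∈ ℤ_13 : v_13(x) = 0}. Here v_13(1/52) = v_13(num) − v_13(den) = -1; compare against these criteria.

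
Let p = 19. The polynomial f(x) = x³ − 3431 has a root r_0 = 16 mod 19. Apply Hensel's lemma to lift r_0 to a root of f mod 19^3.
r_2 = 4310 (mod 6859)

Hensel: r_{i+1} = r_i − f(r_i)/f′(r_i) mod 19^{i+2}, where f′(x) = 3x². Iterate:
  r_0 = 16 (mod 19)
  r_1 = 339 (mod 361)
  r_2 = 4310 (mod 6859)
Final: r = 4310 with f(r) ≡ 0 mod 19^3.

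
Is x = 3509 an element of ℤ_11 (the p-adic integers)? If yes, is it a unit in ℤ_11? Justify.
x ∈ ℤ_11 but not a unit; v_11(x) = 2 > 0

ℤ_11 = {x ∈ ℚ_11 : v_11(x) ≥ 0} and ℤ_11^× = {x ∈ ℤ_11 : v_11(x) = 0}. Here v_11(3509) = v_11(num) − v_11(den) = 2; compare against these criteria.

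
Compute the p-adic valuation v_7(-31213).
v_7(-31213) = 4

v_7(n) is the largest exponent k such that 7^k divides n. Factor out: -31213 = -7^4 · 13. (Sign doesn't affect v_p.) So v_7(-31213) = 4.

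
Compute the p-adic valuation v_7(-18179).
v_7(-18179) = 3

v_7(n) is the largest exponent k such that 7^k divides n. Factor out: -18179 = -7^3 · 53. (Sign doesn't affect v_p.) So v_7(-18179) = 3.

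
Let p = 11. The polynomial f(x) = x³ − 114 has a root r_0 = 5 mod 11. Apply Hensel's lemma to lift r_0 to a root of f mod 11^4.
r_3 = 10598 (mod 14641)

Hensel: r_{i+1} = r_i − f(r_i)/f′(r_i) mod 11^{i+2}, where f′(x) = 3x². Iterate:
  r_0 = 5 (mod 11)
  r_1 = 71 (mod 121)
  r_2 = 1281 (mod 1331)
  r_3 = 10598 (mod 14641)
Final: r = 10598 with f(r) ≡ 0 mod 11^4.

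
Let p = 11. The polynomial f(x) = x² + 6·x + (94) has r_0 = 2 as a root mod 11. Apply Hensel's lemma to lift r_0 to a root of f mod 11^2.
r_1 = 112 (mod 121)

Hensel: r_{i+1} = r_i − f(r_i)·(f′(r_i))^{-1} mod 11^{i+2}, f′(x) = 2x + 6. Iterate:
  r_0 = 2 (mod 11)
  r_1 = 112 (mod 121)
Final: r = 112 satisfies f(r) ≡ 0 mod 11^2.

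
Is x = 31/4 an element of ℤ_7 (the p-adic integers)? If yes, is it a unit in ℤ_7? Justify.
x ∈ ℤ_7^× (unit); v_7(x) = 0

ℤ_7 = {x ∈ ℚ_7 : v_7(x) ≥ 0} and ℤ_7^× = {x ∈ ℤ_7 : v_7(x) = 0}. Here v_7(31/4) = v_7(num) − v_7(den) = 0; compare against these criteria.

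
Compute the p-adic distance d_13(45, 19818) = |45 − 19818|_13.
d_13(45, 19818) = 1/2197

Step 1 — x − y = 45 − 19818 = -19773. Step 2 — v_13(-19773) = 3 (factor: -19773 = −(13^3 · 9); the sign does not affect v_p). Step 3 — |x − y|_13 = 13^{-3} = 1/2197.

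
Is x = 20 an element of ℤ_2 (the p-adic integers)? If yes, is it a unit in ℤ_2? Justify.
x ∈ ℤ_2 but not a unit; v_2(x) = 2 > 0

ℤ_2 = {x ∈ ℚ_2 : v_2(x) ≥ 0} and ℤ_2^× = {x ∈ ℤ_2 : v_2(x) = 0}. Here v_2(20) = v_2(num) − v_2(den) = 2; compare against these criteria.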